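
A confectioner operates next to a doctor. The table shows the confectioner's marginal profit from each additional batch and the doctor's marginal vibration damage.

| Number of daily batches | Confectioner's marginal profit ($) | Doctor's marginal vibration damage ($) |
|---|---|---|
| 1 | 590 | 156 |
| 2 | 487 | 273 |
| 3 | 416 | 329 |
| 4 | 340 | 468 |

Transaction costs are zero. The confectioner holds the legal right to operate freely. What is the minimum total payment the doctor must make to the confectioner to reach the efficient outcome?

$340

Left alone the confectioner would choose level 4 (marginal profit stays positive).
Efficient level: k* = 3 (marginal profit ≥ marginal vibration damage through 3).
The doctor must at least cover the confectioner's forgone profit from cutting 4→3: 340 = 340.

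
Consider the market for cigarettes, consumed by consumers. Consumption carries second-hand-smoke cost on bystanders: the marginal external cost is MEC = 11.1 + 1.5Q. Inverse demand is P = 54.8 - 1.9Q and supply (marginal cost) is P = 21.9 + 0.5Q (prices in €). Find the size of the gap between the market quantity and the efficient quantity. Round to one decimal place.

Market equilibrium (private): 21.9 + 0.5Q = 54.8 - 1.9Q → Q_m = 13.7083.
Social marginal benefit = demand − MEC = 43.7 - 3.4Q.
Set SMB = MC: 43.7 - 3.4Q = 21.9 + 0.5Q → Q* = 5.5897.
Gap = |13.7083 − 5.5897| = 8.1186.

8.1 units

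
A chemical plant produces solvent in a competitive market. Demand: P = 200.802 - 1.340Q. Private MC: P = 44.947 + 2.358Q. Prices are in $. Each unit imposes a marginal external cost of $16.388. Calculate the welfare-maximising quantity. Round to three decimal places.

Social marginal cost = private MC + MEC = 61.335 + 2.358Q.
Set SMC = demand: 61.335 + 2.358Q = 200.802 - 1.340Q → Q* = 37.7142.

Q* = 37.714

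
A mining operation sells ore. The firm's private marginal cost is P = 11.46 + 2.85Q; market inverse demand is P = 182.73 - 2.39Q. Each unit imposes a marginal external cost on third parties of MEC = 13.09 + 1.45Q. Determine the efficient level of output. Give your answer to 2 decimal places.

Q* = 23.64

Social marginal cost = private MC + MEC = 24.55 + 4.30Q.
Set SMC = demand: 24.55 + 4.30Q = 182.73 - 2.39Q → Q* = 23.6442.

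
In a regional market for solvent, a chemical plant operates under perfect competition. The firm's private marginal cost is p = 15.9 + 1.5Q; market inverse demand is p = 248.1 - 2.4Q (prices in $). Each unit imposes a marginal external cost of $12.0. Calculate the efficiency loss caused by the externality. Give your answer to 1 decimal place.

DWL = $18.5

Market equilibrium (private): 15.9 + 1.5Q = 248.1 - 2.4Q → Q_m = 59.5385.
Social marginal cost = private MC + MEC = 27.9 + 1.5Q.
Set SMC = demand: 27.9 + 1.5Q = 248.1 - 2.4Q → Q* = 56.4615.
Height of the DWL triangle at Q_m is SMC(Q_m) − demand(Q_m) = MEC(Q_m) = 12.0000.
DWL = ½ × 3.0770 × 12.0000 = 18.4620.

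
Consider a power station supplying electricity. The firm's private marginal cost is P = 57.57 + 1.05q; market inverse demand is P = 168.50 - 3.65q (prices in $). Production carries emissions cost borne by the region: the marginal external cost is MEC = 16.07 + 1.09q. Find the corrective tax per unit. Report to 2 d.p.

tax = $33.93 per unit

Social marginal cost = private MC + MEC = 73.64 + 2.14q.
Set SMC = demand: 73.64 + 2.14q = 168.50 - 3.65q → q* = 16.3834.
The Pigouvian tax equals MEC at q*: 16.07 + 1.09×16.3834 = 33.9279.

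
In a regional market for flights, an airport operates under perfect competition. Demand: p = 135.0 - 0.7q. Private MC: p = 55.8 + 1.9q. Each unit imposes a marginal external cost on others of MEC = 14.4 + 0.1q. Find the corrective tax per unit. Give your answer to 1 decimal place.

Social marginal cost = private MC + MEC = 70.2 + 2.0q.
Set SMC = demand: 70.2 + 2.0q = 135.0 - 0.7q → q* = 24.0000.
The Pigouvian tax equals MEC at q*: 14.4 + 0.1×24.0000 = 16.8000.

tax = 16.8 per unit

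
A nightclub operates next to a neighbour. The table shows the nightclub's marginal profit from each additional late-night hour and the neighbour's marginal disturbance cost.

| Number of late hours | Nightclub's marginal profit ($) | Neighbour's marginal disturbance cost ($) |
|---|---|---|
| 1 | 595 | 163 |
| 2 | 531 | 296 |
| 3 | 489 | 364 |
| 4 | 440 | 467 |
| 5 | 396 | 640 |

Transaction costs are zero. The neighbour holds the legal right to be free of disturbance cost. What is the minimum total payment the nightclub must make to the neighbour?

Efficient level: marginal profit ≥ marginal disturbance cost through level 3, so k* = 3.
With the neighbour holding the right, the nightclub must at least compensate total damage at k*: 163 + 296 + 364 = 823.

$823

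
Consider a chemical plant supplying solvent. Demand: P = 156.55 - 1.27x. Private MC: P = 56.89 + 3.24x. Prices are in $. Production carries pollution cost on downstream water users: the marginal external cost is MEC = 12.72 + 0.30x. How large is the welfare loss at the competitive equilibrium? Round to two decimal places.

Market equilibrium (private): 56.89 + 3.24x = 156.55 - 1.27x → x_m = 22.0976.
Social marginal cost = private MC + MEC = 69.61 + 3.54x.
Set SMC = demand: 69.61 + 3.54x = 156.55 - 1.27x → x* = 18.0748.
The loss is the area between SMC and demand from x* to x_m; with linear curves that's a triangle of height MEC(x_m).
DWL = ½ × 4.0228 × 19.3493 = 38.9192.

DWL = $38.92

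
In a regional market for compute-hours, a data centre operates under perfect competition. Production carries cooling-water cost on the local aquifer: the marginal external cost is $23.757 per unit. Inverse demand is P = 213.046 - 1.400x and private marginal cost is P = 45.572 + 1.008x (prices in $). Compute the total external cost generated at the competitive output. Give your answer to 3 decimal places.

Market equilibrium (private): 45.572 + 1.008x = 213.046 - 1.400x → x_m = 69.5490.
Total external cost = MEC × x_m = 23.757 × 69.5490 = 1652.2756.

$1652.276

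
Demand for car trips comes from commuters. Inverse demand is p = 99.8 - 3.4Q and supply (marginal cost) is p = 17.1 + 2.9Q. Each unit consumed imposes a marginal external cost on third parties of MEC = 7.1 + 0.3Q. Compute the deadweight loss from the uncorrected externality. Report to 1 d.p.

DWL = 9.2

Market equilibrium (private): 17.1 + 2.9Q = 99.8 - 3.4Q → Q_m = 13.1270.
Social marginal benefit = demand − MEC = 92.7 - 3.7Q.
Set SMB = MC: 92.7 - 3.7Q = 17.1 + 2.9Q → Q* = 11.4545.
Height of the DWL triangle at Q_m is MC(Q_m) − SMB(Q_m) = MEC(Q_m) = 11.0381.
DWL = ½ × 1.6725 × 11.0381 = 9.2306.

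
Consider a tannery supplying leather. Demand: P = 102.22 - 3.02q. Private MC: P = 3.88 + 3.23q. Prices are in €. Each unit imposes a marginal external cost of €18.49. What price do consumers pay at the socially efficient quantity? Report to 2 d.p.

Social marginal cost = private MC + MEC = 22.37 + 3.23q.
Set SMC = demand: 22.37 + 3.23q = 102.22 - 3.02q → q* = 12.7760.
Consumer price on the demand curve at q*: 102.22 − 3.02×12.7760 = 63.6365.

P = €63.64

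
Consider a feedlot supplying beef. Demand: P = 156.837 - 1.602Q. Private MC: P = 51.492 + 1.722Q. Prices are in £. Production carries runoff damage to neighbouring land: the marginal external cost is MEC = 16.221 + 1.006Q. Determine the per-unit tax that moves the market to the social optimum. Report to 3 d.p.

tax = £36.927 per unit

Social marginal cost = private MC + MEC = 67.713 + 2.728Q.
Set SMC = demand: 67.713 + 2.728Q = 156.837 - 1.602Q → Q* = 20.5829.
The Pigouvian tax equals MEC at Q*: 16.221 + 1.006×20.5829 = 36.9274.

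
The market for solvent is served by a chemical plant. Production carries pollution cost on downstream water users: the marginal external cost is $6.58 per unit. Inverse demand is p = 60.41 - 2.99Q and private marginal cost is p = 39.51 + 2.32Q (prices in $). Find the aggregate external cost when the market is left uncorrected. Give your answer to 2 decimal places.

Market equilibrium (private): 39.51 + 2.32Q = 60.41 - 2.99Q → Q_m = 3.9360.
Total external cost = MEC × Q_m = 6.58 × 3.9360 = 25.8989.

$25.90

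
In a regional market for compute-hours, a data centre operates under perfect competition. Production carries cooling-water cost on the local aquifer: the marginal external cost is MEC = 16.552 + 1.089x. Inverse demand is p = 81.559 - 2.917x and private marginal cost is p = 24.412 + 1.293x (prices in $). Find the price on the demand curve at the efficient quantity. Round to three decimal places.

P = $59.212

Social marginal cost = private MC + MEC = 40.964 + 2.382x.
Set SMC = demand: 40.964 + 2.382x = 81.559 - 2.917x → x* = 7.6609.
Consumer price on the demand curve at x*: 81.559 − 2.917×7.6609 = 59.2122.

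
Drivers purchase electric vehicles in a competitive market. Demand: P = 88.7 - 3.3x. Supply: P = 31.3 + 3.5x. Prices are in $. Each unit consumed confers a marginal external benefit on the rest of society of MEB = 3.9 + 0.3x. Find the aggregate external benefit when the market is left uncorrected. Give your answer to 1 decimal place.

$43.6

Market equilibrium (private): 31.3 + 3.5x = 88.7 - 3.3x → x_m = 8.4412.
Total external benefit = ∫₀^{x_m} (3.9 + 0.3x) dx = 3.9×8.4412 + ½×0.3×8.4412² = 43.6088.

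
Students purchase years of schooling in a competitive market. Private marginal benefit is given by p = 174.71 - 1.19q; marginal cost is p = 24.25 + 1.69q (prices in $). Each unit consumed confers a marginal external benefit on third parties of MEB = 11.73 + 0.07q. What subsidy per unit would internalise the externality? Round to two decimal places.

Social marginal benefit = demand + MEB = 186.44 - 1.12q.
Set SMB = MC: 186.44 - 1.12q = 24.25 + 1.69q → q* = 57.7189.
The Pigouvian subsidy equals MEB at q*: 11.73 + 0.07×57.7189 = 15.7703.

subsidy = $15.77 per unit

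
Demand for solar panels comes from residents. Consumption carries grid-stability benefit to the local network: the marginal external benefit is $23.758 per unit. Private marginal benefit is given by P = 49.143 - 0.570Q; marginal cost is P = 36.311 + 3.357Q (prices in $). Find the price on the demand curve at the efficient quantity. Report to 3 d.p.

Social marginal benefit = demand + MEB = 72.901 - 0.570Q.
Set SMB = MC: 72.901 - 0.570Q = 36.311 + 3.357Q → Q* = 9.3175.
Consumer price on the demand curve at Q*: 49.143 − 0.570×9.3175 = 43.8320.

P = $43.832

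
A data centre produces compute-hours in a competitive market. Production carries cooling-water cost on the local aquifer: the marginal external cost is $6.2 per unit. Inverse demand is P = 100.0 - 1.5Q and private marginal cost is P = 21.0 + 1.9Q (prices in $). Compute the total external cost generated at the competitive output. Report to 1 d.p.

$144.1

Market equilibrium (private): 21.0 + 1.9Q = 100.0 - 1.5Q → Q_m = 23.2353.
Total external cost = MEC × Q_m = 6.2 × 23.2353 = 144.0589.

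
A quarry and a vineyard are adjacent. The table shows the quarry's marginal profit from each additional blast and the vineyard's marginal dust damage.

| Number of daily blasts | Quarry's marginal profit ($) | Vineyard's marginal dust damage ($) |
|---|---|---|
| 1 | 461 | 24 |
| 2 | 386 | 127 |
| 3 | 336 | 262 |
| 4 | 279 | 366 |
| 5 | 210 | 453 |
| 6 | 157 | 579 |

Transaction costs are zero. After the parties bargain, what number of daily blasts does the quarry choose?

3

Bargaining reaches the level where marginal profit last exceeds marginal dust damage.
That holds through level 3 (336 ≥ 262) but not at 4 (279 < 366).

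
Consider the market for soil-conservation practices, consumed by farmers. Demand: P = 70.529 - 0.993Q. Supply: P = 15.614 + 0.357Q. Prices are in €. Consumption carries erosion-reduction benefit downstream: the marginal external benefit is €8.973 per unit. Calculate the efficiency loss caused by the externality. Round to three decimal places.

DWL = €29.820

Market equilibrium (private): 15.614 + 0.357Q = 70.529 - 0.993Q → Q_m = 40.6778.
Social marginal benefit = demand + MEB = 79.502 - 0.993Q.
Set SMB = MC: 79.502 - 0.993Q = 15.614 + 0.357Q → Q* = 47.3244.
Between Q* and Q_m the wedge SMB − MC runs linearly from 0 to MEB(Q_m), so the loss is a triangle.
DWL = ½ × 6.6466 × 8.9730 = 29.8200.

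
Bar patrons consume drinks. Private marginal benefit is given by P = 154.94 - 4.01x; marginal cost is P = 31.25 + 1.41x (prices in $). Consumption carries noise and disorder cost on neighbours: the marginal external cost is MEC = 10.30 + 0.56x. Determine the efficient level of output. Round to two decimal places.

x* = 18.96

Social marginal benefit = demand − MEC = 144.64 - 4.57x.
Set SMB = MC: 144.64 - 4.57x = 31.25 + 1.41x → x* = 18.9615.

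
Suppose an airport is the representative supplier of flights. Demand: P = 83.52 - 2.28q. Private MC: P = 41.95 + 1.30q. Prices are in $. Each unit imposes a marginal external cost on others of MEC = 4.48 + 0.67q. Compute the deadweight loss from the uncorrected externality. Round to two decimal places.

DWL = $17.68

Market equilibrium (private): 41.95 + 1.30q = 83.52 - 2.28q → q_m = 11.6117.
Social marginal cost = private MC + MEC = 46.43 + 1.97q.
Set SMC = demand: 46.43 + 1.97q = 83.52 - 2.28q → q* = 8.7271.
Between q* and q_m the wedge SMC − demand runs linearly from 0 to MEC(q_m), so the loss is a triangle.
DWL = ½ × 2.8846 × 12.2599 = 17.6825.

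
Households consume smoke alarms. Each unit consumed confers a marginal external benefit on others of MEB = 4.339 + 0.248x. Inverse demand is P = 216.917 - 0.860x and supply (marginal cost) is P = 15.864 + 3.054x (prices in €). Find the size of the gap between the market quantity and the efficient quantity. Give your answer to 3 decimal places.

4.659 units

Market equilibrium (private): 15.864 + 3.054x = 216.917 - 0.860x → x_m = 51.3677.
Social marginal benefit = demand + MEB = 221.256 - 0.612x.
Set SMB = MC: 221.256 - 0.612x = 15.864 + 3.054x → x* = 56.0262.
Gap = |51.3677 − 56.0262| = 4.6585.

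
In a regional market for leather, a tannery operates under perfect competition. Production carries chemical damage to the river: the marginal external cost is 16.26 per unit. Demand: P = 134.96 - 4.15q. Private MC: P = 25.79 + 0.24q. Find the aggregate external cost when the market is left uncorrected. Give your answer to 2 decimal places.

404.35

Market equilibrium (private): 25.79 + 0.24q = 134.96 - 4.15q → q_m = 24.8679.
Total external cost = MEC × q_m = 16.26 × 24.8679 = 404.3521.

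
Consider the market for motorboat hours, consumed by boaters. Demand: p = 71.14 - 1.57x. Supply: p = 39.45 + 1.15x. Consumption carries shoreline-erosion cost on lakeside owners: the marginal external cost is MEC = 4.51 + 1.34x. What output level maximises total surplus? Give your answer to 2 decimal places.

Social marginal benefit = demand − MEC = 66.63 - 2.91x.
Set SMB = MC: 66.63 - 2.91x = 39.45 + 1.15x → x* = 6.6946.

x* = 6.69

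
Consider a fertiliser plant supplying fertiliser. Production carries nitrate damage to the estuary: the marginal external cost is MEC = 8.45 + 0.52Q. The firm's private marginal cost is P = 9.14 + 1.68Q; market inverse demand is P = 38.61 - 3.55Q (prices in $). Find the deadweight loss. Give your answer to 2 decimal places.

DWL = $11.26

Market equilibrium (private): 9.14 + 1.68Q = 38.61 - 3.55Q → Q_m = 5.6348.
Social marginal cost = private MC + MEC = 17.59 + 2.20Q.
Set SMC = demand: 17.59 + 2.20Q = 38.61 - 3.55Q → Q* = 3.6557.
The welfare-loss triangle has base |Q_m − Q*| and height MEC(Q_m) (the vertical gap between SMC and demand is zero at Q* and MEC at Q_m).
DWL = ½ × 1.9791 × 11.3801 = 11.2612.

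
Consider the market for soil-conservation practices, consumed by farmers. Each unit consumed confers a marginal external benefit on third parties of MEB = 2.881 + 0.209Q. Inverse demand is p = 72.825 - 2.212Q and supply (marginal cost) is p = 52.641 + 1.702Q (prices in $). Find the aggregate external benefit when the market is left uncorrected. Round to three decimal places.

$17.636

Market equilibrium (private): 52.641 + 1.702Q = 72.825 - 2.212Q → Q_m = 5.1569.
Total external benefit = ∫₀^{Q_m} (2.881 + 0.209Q) dQ = 2.881×5.1569 + ½×0.209×5.1569² = 17.6361.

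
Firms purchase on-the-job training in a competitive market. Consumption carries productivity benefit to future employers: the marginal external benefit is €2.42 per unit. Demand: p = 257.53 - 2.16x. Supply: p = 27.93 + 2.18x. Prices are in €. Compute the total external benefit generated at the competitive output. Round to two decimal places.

Market equilibrium (private): 27.93 + 2.18x = 257.53 - 2.16x → x_m = 52.9032.
Total external benefit = MEB × x_m = 2.42 × 52.9032 = 128.0257.

€128.03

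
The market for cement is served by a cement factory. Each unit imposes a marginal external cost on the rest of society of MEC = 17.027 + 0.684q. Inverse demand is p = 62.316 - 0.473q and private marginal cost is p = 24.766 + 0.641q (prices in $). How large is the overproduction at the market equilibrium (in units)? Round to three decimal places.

Market equilibrium (private): 24.766 + 0.641q = 62.316 - 0.473q → q_m = 33.7074.
Social marginal cost = private MC + MEC = 41.793 + 1.325q.
Set SMC = demand: 41.793 + 1.325q = 62.316 - 0.473q → q* = 11.4143.
Gap = |33.7074 − 11.4143| = 22.2931.

22.293 units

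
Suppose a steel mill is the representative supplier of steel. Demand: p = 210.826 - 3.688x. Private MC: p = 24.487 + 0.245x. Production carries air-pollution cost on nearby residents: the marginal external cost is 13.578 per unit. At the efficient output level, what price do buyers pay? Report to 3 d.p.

Social marginal cost = private MC + MEC = 38.065 + 0.245x.
Set SMC = demand: 38.065 + 0.245x = 210.826 - 3.688x → x* = 43.9260.
Consumer price on the demand curve at x*: 210.826 − 3.688×43.9260 = 48.8269.

P = 48.827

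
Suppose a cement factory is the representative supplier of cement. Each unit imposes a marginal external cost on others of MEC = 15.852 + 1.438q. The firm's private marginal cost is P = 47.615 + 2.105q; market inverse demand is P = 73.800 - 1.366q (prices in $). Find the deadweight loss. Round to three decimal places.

DWL = $72.611

Market equilibrium (private): 47.615 + 2.105q = 73.800 - 1.366q → q_m = 7.5439.
Social marginal cost = private MC + MEC = 63.467 + 3.543q.
Set SMC = demand: 63.467 + 3.543q = 73.800 - 1.366q → q* = 2.1049.
The loss is the area between SMC and demand from q* to q_m; with linear curves that's a triangle of height MEC(q_m).
DWL = ½ × 5.4390 × 26.7002 = 72.6112.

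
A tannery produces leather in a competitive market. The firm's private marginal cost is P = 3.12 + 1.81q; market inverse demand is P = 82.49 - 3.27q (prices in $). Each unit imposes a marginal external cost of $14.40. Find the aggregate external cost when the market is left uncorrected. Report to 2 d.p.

Market equilibrium (private): 3.12 + 1.81q = 82.49 - 3.27q → q_m = 15.6240.
Total external cost = MEC × q_m = 14.40 × 15.6240 = 224.9856.

$224.99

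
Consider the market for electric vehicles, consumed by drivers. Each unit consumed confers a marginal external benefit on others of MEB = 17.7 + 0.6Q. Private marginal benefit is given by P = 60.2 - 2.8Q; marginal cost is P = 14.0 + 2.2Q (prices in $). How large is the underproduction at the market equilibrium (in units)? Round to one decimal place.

5.3 units

Market equilibrium (private): 14.0 + 2.2Q = 60.2 - 2.8Q → Q_m = 9.2400.
Social marginal benefit = demand + MEB = 77.9 - 2.2Q.
Set SMB = MC: 77.9 - 2.2Q = 14.0 + 2.2Q → Q* = 14.5227.
Gap = |9.2400 − 14.5227| = 5.2827.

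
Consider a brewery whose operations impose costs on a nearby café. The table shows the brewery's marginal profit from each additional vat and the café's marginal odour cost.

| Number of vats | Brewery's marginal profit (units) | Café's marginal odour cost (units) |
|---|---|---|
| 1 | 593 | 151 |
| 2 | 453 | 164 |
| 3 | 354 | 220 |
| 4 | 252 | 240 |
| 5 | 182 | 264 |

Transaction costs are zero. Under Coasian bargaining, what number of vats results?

4

Bargaining reaches the level where marginal profit last exceeds marginal odour cost.
That holds through level 4 (252 ≥ 240) but not at 5 (182 < 264).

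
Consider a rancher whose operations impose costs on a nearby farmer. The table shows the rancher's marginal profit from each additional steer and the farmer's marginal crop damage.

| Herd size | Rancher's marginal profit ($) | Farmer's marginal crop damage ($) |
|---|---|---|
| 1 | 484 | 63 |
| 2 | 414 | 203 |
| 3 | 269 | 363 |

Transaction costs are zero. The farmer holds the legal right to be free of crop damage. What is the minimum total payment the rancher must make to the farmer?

$266

Efficient level: marginal profit ≥ marginal crop damage through level 2, so k* = 2.
With the farmer holding the right, the rancher must at least compensate total damage at k*: 63 + 203 = 266.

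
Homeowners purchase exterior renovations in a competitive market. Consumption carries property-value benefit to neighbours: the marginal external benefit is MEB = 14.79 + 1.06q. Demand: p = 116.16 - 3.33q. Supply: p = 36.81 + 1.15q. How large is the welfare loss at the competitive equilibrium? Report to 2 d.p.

DWL = 164.71

Market equilibrium (private): 36.81 + 1.15q = 116.16 - 3.33q → q_m = 17.7121.
Social marginal benefit = demand + MEB = 130.95 - 2.27q.
Set SMB = MC: 130.95 - 2.27q = 36.81 + 1.15q → q* = 27.5263.
The welfare-loss triangle has base |q_m − q*| and height MEB(q_m) (the vertical gap between SMB and MC is zero at q* and MEB at q_m).
DWL = ½ × 9.8142 × 33.5648 = 164.7058.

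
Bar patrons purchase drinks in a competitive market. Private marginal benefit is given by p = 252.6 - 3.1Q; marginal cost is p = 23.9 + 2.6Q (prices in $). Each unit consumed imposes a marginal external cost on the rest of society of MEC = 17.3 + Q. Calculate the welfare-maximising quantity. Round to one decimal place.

Q* = 31.6

Social marginal benefit = demand − MEC = 235.3 - 4.1Q.
Set SMB = MC: 235.3 - 4.1Q = 23.9 + 2.6Q → Q* = 31.5522.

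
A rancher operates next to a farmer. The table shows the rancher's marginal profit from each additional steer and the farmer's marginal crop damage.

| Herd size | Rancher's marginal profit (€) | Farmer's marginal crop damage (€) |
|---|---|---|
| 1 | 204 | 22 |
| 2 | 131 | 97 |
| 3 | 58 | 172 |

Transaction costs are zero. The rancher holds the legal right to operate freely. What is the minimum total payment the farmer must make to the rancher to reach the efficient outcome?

€58

Left alone the rancher would choose level 3 (marginal profit stays positive).
Efficient level: k* = 2 (marginal profit ≥ marginal crop damage through 2).
The farmer must at least cover the rancher's forgone profit from cutting 3→2: 58 = 58.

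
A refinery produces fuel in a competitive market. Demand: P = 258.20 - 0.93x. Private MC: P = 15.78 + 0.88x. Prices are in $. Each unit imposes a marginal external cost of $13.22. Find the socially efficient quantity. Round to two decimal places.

x* = 126.63

Social marginal cost = private MC + MEC = 29.00 + 0.88x.
Set SMC = demand: 29.00 + 0.88x = 258.20 - 0.93x → x* = 126.6298.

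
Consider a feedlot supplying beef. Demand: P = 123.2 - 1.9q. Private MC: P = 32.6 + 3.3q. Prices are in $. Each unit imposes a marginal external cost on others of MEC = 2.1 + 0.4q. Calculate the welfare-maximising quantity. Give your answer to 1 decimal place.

Social marginal cost = private MC + MEC = 34.7 + 3.7q.
Set SMC = demand: 34.7 + 3.7q = 123.2 - 1.9q → q* = 15.8036.

q* = 15.8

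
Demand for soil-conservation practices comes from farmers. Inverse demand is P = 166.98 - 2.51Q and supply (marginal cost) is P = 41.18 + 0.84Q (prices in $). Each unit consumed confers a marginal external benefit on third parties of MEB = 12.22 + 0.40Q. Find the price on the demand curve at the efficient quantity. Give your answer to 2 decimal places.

Social marginal benefit = demand + MEB = 179.20 - 2.11Q.
Set SMB = MC: 179.20 - 2.11Q = 41.18 + 0.84Q → Q* = 46.7864.
Consumer price on the demand curve at Q*: 166.98 − 2.51×46.7864 = 49.5461.

P = $49.55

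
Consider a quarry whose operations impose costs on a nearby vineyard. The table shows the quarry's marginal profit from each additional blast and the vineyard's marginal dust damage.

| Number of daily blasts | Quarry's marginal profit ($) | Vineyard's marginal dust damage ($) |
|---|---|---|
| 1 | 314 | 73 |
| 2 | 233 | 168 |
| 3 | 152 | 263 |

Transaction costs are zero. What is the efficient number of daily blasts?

Bargaining reaches the level where marginal profit last exceeds marginal dust damage.
That holds through level 2 (233 ≥ 168) but not at 3 (152 < 263).

2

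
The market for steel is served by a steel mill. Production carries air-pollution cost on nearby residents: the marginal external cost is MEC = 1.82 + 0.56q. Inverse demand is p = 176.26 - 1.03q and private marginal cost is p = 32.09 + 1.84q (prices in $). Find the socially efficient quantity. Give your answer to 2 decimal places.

q* = 41.50

Social marginal cost = private MC + MEC = 33.91 + 2.40q.
Set SMC = demand: 33.91 + 2.40q = 176.26 - 1.03q → q* = 41.5015.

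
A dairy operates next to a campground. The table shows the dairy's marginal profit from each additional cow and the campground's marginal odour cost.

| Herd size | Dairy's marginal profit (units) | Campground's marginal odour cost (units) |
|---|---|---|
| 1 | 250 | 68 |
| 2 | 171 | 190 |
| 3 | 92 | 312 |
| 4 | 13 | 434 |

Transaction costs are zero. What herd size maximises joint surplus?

1

Bargaining reaches the level where marginal profit last exceeds marginal odour cost.
That holds through level 1 (250 ≥ 68) but not at 2 (171 < 190).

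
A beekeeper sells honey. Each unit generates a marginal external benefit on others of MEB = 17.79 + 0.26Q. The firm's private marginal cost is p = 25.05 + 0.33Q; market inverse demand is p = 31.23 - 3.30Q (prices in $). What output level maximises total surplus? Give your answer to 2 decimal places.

Social marginal cost = private MC − MEB = 7.26 + 0.07Q.
Set SMC = demand: 7.26 + 0.07Q = 31.23 - 3.30Q → Q* = 7.1128.

Q* = 7.11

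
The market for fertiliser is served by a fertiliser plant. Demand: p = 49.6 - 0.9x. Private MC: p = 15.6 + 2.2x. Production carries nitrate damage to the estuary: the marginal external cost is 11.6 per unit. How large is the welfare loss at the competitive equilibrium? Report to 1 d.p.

DWL = 21.7

Market equilibrium (private): 15.6 + 2.2x = 49.6 - 0.9x → x_m = 10.9677.
Social marginal cost = private MC + MEC = 27.2 + 2.2x.
Set SMC = demand: 27.2 + 2.2x = 49.6 - 0.9x → x* = 7.2258.
The loss is the area between SMC and demand from x* to x_m; with linear curves that's a triangle of height MEC(x_m).
DWL = ½ × 3.7419 × 11.6000 = 21.7030.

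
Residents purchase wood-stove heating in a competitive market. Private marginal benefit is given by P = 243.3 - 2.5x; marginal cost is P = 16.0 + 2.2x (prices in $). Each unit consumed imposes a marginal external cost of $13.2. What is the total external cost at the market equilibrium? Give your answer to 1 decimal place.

Market equilibrium (private): 16.0 + 2.2x = 243.3 - 2.5x → x_m = 48.3617.
Total external cost = MEC × x_m = 13.2 × 48.3617 = 638.3744.

$638.4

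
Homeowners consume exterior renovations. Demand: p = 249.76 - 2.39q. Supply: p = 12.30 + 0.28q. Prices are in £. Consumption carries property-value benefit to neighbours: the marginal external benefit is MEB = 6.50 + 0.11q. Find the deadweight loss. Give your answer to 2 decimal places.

DWL = £51.78

Market equilibrium (private): 12.30 + 0.28q = 249.76 - 2.39q → q_m = 88.9363.
Social marginal benefit = demand + MEB = 256.26 - 2.28q.
Set SMB = MC: 256.26 - 2.28q = 12.30 + 0.28q → q* = 95.2969.
Height of the DWL triangle at q_m is SMB(q_m) − MC(q_m) = MEB(q_m) = 16.2830.
DWL = ½ × 6.3606 × 16.2830 = 51.7848.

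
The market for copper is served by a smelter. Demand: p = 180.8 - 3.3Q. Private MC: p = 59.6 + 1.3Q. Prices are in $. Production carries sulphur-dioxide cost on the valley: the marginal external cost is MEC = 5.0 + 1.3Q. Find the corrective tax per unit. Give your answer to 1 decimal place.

tax = $30.6 per unit

Social marginal cost = private MC + MEC = 64.6 + 2.6Q.
Set SMC = demand: 64.6 + 2.6Q = 180.8 - 3.3Q → Q* = 19.6949.
The Pigouvian tax equals MEC at Q*: 5.0 + 1.3×19.6949 = 30.6034.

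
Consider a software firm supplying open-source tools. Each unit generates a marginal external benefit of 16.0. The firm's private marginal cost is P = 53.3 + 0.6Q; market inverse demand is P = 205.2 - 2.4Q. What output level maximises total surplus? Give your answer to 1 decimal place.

Social marginal cost = private MC − MEB = 37.3 + 0.6Q.
Set SMC = demand: 37.3 + 0.6Q = 205.2 - 2.4Q → Q* = 55.9667.

Q* = 56.0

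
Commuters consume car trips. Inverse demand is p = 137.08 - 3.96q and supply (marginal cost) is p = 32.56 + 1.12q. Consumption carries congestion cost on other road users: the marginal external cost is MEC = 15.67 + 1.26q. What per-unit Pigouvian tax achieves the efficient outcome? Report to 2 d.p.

tax = 33.33 per unit

Social marginal benefit = demand − MEC = 121.41 - 5.22q.
Set SMB = MC: 121.41 - 5.22q = 32.56 + 1.12q → q* = 14.0142.
The Pigouvian tax equals MEC at q*: 15.67 + 1.26×14.0142 = 33.3279.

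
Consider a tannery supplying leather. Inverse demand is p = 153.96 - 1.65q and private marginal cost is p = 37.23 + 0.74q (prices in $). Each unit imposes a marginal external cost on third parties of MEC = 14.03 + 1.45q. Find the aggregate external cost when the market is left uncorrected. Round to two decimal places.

Market equilibrium (private): 37.23 + 0.74q = 153.96 - 1.65q → q_m = 48.8410.
Total external cost = ∫₀^{q_m} (14.03 + 1.45q) dq = 14.03×48.8410 + ½×1.45×48.8410² = 2414.6856.

$2414.69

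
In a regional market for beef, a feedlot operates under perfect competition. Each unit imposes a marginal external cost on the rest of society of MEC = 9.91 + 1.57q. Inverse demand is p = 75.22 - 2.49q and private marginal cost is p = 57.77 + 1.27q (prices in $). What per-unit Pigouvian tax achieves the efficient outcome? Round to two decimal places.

Social marginal cost = private MC + MEC = 67.68 + 2.84q.
Set SMC = demand: 67.68 + 2.84q = 75.22 - 2.49q → q* = 1.4146.
The Pigouvian tax equals MEC at q*: 9.91 + 1.57×1.4146 = 12.1309.

tax = $12.13 per unit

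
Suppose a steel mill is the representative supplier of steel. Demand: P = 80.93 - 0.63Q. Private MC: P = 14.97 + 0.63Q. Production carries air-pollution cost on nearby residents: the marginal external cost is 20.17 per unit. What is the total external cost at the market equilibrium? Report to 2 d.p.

Market equilibrium (private): 14.97 + 0.63Q = 80.93 - 0.63Q → Q_m = 52.3492.
Total external cost = MEC × Q_m = 20.17 × 52.3492 = 1055.8834.

1055.88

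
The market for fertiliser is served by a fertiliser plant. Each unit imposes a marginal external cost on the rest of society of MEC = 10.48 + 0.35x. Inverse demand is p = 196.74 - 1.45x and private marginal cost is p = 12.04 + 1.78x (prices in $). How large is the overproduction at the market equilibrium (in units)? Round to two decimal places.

8.52 units

Market equilibrium (private): 12.04 + 1.78x = 196.74 - 1.45x → x_m = 57.1827.
Social marginal cost = private MC + MEC = 22.52 + 2.13x.
Set SMC = demand: 22.52 + 2.13x = 196.74 - 1.45x → x* = 48.6648.
Gap = |57.1827 − 48.6648| = 8.5179.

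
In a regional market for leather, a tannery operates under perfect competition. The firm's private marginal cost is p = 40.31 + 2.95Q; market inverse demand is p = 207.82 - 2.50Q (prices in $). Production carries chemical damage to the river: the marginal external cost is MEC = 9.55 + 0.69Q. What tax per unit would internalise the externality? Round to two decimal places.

Social marginal cost = private MC + MEC = 49.86 + 3.64Q.
Set SMC = demand: 49.86 + 3.64Q = 207.82 - 2.50Q → Q* = 25.7264.
The Pigouvian tax equals MEC at Q*: 9.55 + 0.69×25.7264 = 27.3012.

tax = $27.30 per unit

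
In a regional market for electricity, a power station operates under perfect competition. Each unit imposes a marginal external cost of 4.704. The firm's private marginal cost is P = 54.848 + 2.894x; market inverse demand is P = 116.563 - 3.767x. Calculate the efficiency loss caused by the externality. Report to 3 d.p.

DWL = 1.661

Market equilibrium (private): 54.848 + 2.894x = 116.563 - 3.767x → x_m = 9.2651.
Social marginal cost = private MC + MEC = 59.552 + 2.894x.
Set SMC = demand: 59.552 + 2.894x = 116.563 - 3.767x → x* = 8.5589.
Height of the DWL triangle at x_m is SMC(x_m) − demand(x_m) = MEC(x_m) = 4.7040.
DWL = ½ × 0.7062 × 4.7040 = 1.6610.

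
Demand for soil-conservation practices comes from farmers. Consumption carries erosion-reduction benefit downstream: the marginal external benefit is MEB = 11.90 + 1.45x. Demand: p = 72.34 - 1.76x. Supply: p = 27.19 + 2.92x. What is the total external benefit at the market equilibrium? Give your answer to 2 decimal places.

Market equilibrium (private): 27.19 + 2.92x = 72.34 - 1.76x → x_m = 9.6474.
Total external benefit = ∫₀^{x_m} (11.90 + 1.45x) dx = 11.90×9.6474 + ½×1.45×9.6474² = 182.2815.

182.28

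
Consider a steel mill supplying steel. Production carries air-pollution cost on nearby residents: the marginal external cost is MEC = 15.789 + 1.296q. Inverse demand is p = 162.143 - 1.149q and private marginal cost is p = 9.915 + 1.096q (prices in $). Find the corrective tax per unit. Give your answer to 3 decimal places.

tax = $65.725 per unit

Social marginal cost = private MC + MEC = 25.704 + 2.392q.
Set SMC = demand: 25.704 + 2.392q = 162.143 - 1.149q → q* = 38.5312.
The Pigouvian tax equals MEC at q*: 15.789 + 1.296×38.5312 = 65.7254.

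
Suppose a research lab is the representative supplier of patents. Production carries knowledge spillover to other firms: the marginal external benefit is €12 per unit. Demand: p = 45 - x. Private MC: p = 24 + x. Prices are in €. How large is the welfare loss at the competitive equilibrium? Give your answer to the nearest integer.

Market equilibrium (private): 24 + x = 45 - x → x_m = 10.5000.
Social marginal cost = private MC − MEB = 12 + x.
Set SMC = demand: 12 + x = 45 - x → x* = 16.5000.
The loss is the area between SMC and demand from x* to x_m; with linear curves that's a triangle of height MEB(x_m).
DWL = ½ × 6.0000 × 12.0000 = 36.0000.

DWL = €36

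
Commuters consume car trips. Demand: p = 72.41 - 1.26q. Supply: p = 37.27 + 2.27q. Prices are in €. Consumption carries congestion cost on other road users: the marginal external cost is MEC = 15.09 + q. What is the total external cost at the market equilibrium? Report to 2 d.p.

Market equilibrium (private): 37.27 + 2.27q = 72.41 - 1.26q → q_m = 9.9547.
Total external cost = ∫₀^{q_m} (15.09 + 1.00q) dq = 15.09×9.9547 + ½×1.00×9.9547² = 199.7644.

€199.76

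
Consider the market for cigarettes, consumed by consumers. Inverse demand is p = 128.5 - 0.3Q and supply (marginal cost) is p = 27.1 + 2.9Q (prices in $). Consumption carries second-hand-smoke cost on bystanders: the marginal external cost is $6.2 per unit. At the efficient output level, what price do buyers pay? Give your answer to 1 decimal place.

Social marginal benefit = demand − MEC = 122.3 - 0.3Q.
Set SMB = MC: 122.3 - 0.3Q = 27.1 + 2.9Q → Q* = 29.7500.
Consumer price on the demand curve at Q*: 128.5 − 0.3×29.7500 = 119.5750.

P = $119.6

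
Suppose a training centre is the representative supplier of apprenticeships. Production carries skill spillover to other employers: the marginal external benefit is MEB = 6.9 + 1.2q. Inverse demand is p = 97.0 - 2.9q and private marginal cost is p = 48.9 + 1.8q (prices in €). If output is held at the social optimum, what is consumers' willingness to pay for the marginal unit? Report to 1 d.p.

Social marginal cost = private MC − MEB = 42.0 + 0.6q.
Set SMC = demand: 42.0 + 0.6q = 97.0 - 2.9q → q* = 15.7143.
Consumer price on the demand curve at q*: 97.0 − 2.9×15.7143 = 51.4285.

P = €51.4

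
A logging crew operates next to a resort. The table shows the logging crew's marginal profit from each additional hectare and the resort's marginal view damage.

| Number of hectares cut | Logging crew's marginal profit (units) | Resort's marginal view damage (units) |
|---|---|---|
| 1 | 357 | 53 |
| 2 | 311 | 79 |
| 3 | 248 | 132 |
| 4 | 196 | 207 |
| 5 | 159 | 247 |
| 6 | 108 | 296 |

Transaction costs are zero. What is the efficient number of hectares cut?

3

Bargaining reaches the level where marginal profit last exceeds marginal view damage.
That holds through level 3 (248 ≥ 132) but not at 4 (196 < 207).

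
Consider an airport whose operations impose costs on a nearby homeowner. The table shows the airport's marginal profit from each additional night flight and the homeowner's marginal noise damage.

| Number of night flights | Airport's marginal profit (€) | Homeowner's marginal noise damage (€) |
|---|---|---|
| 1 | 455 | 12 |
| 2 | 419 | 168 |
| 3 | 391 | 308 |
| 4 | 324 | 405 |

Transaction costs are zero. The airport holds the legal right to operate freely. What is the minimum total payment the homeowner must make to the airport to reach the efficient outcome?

Left alone the airport would choose level 4 (marginal profit stays positive).
Efficient level: k* = 3 (marginal profit ≥ marginal noise damage through 3).
The homeowner must at least cover the airport's forgone profit from cutting 4→3: 324 = 324.

€324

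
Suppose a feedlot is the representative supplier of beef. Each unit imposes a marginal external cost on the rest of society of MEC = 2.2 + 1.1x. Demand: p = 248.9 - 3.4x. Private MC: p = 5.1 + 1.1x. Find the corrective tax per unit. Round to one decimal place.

tax = 49.7 per unit

Social marginal cost = private MC + MEC = 7.3 + 2.2x.
Set SMC = demand: 7.3 + 2.2x = 248.9 - 3.4x → x* = 43.1429.
The Pigouvian tax equals MEC at x*: 2.2 + 1.1×43.1429 = 49.6572.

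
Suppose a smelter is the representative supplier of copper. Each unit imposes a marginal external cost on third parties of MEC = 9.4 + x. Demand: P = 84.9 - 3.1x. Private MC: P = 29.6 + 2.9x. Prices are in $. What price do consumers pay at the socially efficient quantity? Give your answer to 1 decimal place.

Social marginal cost = private MC + MEC = 39.0 + 3.9x.
Set SMC = demand: 39.0 + 3.9x = 84.9 - 3.1x → x* = 6.5571.
Consumer price on the demand curve at x*: 84.9 − 3.1×6.5571 = 64.5730.

P = $64.6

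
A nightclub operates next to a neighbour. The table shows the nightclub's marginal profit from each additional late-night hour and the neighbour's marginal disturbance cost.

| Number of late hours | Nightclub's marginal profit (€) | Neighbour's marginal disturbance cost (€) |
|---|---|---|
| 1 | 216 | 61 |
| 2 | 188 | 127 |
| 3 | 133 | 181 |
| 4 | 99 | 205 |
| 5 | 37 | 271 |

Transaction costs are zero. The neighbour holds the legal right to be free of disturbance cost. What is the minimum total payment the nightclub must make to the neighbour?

€188

Efficient level: marginal profit ≥ marginal disturbance cost through level 2, so k* = 2.
With the neighbour holding the right, the nightclub must at least compensate total damage at k*: 61 + 127 = 188.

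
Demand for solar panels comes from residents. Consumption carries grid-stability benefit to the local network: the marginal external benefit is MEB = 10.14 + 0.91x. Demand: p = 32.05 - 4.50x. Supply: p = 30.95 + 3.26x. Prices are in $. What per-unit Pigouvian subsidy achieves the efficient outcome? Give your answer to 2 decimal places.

Social marginal benefit = demand + MEB = 42.19 - 3.59x.
Set SMB = MC: 42.19 - 3.59x = 30.95 + 3.26x → x* = 1.6409.
The Pigouvian subsidy equals MEB at x*: 10.14 + 0.91×1.6409 = 11.6332.

subsidy = $11.63 per unit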